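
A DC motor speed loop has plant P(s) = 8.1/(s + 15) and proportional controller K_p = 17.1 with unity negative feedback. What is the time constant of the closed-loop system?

τ = 0.00651 s

Closed-loop transfer function: T(s) = K_p·P(s)/(1 + K_p·P(s)) = 138.5/(s + 15 + 138.5) = 138.5/(s + 153.5).
Time constant τ = 1/153.5 = 0.00651 s.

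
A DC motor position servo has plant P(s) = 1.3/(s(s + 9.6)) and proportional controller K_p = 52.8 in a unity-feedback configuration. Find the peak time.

T_p = 0.465 s

The closed-loop denominator s² + 9.6s + 68.64 gives ω_n = √68.64 = 8.285 and ζ = 9.6/(2ω_n) = 0.5794.
Damped frequency ω_d = ω_n√(1−ζ²) = 6.753 rad/s, so peak time T_p = π/ω_d = 0.465 s.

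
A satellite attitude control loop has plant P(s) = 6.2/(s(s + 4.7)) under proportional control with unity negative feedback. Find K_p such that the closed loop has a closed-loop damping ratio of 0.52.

Closed-loop characteristic equation: s² + 4.7s + K_p·6.2 = 0.
So ω_n = √(6.2K_p) and 2ζω_n = 4.7, giving ζ = 4.7/(2√(6.2K_p)).
Setting ζ = 0.52: √(6.2K_p) = 4.7/(2·0.52) = 4.519, so K_p = 20.42/6.2 = 3.29.

K_p = 3.29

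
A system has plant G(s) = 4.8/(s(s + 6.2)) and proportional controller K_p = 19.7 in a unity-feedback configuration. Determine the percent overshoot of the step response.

34.8%

Closed-loop characteristic equation: s² + 6.2s + 94.56 = 0, so ω_n = 9.724 rad/s and ζ = 6.2/(2·9.724) = 0.3188.
%OS = 100·exp(−πζ/√(1−ζ²)) = 100·exp(−π·0.3188/√0.8984) = 34.8%.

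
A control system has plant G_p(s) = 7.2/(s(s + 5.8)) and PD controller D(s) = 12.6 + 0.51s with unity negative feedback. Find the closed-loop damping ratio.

Forward path: (12.6 + 0.51s)·7.2/(s(s+5.8)). The closed-loop characteristic equation is s² + (5.8 + 7.2·0.51)s + 7.2·12.6 = 0.
That is s² + 9.472s + 90.72 = 0, so ω_n = 9.525 rad/s and ζ = 9.472/(2·9.525) = 0.4972.

ζ = 0.497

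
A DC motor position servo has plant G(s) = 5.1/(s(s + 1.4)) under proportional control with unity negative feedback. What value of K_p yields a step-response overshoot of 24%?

From %OS = 100·exp(−πζ/√(1−ζ²)) = 24%, ζ = −ln(0.24)/√(π²+ln²(0.24)) = 0.4136.
Characteristic equation s² + 1.4s + 5.1K_p = 0 gives ζ = 1.4/(2√(5.1K_p)).
Setting ζ = 0.4136: √(5.1K_p) = 1.4/(2·0.4136) = 1.692, so K_p = 2.865/5.1 = 0.562.

K_p = 0.562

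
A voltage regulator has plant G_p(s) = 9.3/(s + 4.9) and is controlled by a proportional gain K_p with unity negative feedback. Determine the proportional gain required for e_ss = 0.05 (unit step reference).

For a type-0 loop with proportional control, e_ss = 1/(1 + K_p·G_p(0)).
G_p(0) = 1.898. Require 1/(1 + K_p·1.898) = 0.05, so 1 + 1.898·K_p = 20.
K_p = (20 − 1)/1.898 = 10.

K_p = 10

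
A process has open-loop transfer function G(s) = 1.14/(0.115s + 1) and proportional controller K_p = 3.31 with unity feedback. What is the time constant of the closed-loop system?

Closed loop: T(s) = K_p·G/(1+K_p·G) = 3.773/(0.115s + 1 + 3.773), with pole at s = −(1 + 3.773)/0.115 = −41.51.
Closed-loop time constant τ = 1/41.51 = 0.0241 s.

τ = 0.0241 s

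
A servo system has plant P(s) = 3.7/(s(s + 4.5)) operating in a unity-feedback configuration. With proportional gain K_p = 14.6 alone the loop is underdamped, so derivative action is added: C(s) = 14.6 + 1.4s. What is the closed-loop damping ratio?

ζ = 0.659

Forward path: (14.6 + 1.4s)·3.7/(s(s+4.5)). The closed-loop characteristic equation is s² + (4.5 + 3.7·1.4)s + 3.7·14.6 = 0.
That is s² + 9.68s + 54.02 = 0, so ω_n = 7.35 rad/s and ζ = 9.68/(2·7.35) = 0.6585.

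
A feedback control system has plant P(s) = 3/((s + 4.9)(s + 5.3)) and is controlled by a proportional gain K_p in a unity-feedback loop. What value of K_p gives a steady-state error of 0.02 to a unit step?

Steady-state error for a unit step on this type-0 loop is 1/(1 + K_p·P(0)).
P(0) = 0.1155. Require 1/(1 + K_p·0.1155) = 0.02, so 1 + 0.1155·K_p = 50.
K_p = (50 − 1)/0.1155 = 424.

K_p = 424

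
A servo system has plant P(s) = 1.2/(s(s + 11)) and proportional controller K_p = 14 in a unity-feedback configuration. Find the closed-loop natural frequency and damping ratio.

1 + K_p·P(s) = 0 gives s² + 11s + 16.8 = 0.
Matching s² + 2ζω_n s + ω_n²: ω_n = √16.8 = 4.099 rad/s and 2ζω_n = 11, so ζ = 11/(2·4.099) = 1.34.

ω_n = 4.1 rad/s, ζ = 1.34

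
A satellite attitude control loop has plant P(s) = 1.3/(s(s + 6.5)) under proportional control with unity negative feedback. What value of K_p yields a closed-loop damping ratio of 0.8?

Closed-loop characteristic equation: s² + 6.5s + K_p·1.3 = 0.
So ω_n = √(1.3K_p) and 2ζω_n = 6.5, giving ζ = 6.5/(2√(1.3K_p)).
Setting ζ = 0.8: √(1.3K_p) = 6.5/(2·0.8) = 4.062, so K_p = 16.5/1.3 = 12.7.

K_p = 12.7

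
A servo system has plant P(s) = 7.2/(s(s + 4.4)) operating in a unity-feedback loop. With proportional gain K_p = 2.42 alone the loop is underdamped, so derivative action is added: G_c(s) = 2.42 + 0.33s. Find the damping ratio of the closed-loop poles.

Forward path: (2.42 + 0.33s)·7.2/(s(s+4.4)). The closed-loop characteristic equation is s² + (4.4 + 7.2·0.33)s + 7.2·2.42 = 0.
That is s² + 6.776s + 17.42 = 0, so ω_n = 4.174 rad/s and ζ = 6.776/(2·4.174) = 0.8117.

ζ = 0.812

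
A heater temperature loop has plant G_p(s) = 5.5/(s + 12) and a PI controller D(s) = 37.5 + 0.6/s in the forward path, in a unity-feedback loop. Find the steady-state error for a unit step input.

The open loop D(s)G_p(s) has a pole at the origin (type 1), so the static position error constant is infinite and e_ss = 1/(1+∞) = 0.

0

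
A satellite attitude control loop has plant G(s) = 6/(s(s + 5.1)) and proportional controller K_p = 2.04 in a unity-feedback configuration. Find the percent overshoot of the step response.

3.53%

From 1 + K_pG(s) = 0: s² + 5.1s + 12.24 = 0 ⇒ ω_n = 3.499, ζ = 0.7289.
%OS = 100·exp(−πζ/√(1−ζ²)) = 100·exp(−π·0.7289/√0.4688) = 3.53%.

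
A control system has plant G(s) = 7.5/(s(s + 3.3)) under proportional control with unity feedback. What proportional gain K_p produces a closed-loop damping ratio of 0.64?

K_p = 0.886

Closed-loop characteristic equation: s² + 3.3s + K_p·7.5 = 0.
So ω_n = √(7.5K_p) and 2ζω_n = 3.3, giving ζ = 3.3/(2√(7.5K_p)).
Setting ζ = 0.64: √(7.5K_p) = 3.3/(2·0.64) = 2.578, so K_p = 6.647/7.5 = 0.886.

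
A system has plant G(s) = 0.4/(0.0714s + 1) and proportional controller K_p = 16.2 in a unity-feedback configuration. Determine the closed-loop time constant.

τ = 0.00955 s

Closed loop: T(s) = K_p·G/(1+K_p·G) = 6.48/(0.0714s + 1 + 6.48), with pole at s = −(1 + 6.48)/0.0714 = −104.8.
Closed-loop time constant τ = 1/104.8 = 0.00955 s.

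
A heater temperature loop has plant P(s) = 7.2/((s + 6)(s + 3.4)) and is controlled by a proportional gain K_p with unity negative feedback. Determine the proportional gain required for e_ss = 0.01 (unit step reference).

K_p = 280

Steady-state error for a unit step on this type-0 loop is 1/(1 + K_p·P(0)).
P(0) = 0.3529. Require 1/(1 + K_p·0.3529) = 0.01, so 1 + 0.3529·K_p = 100.
K_p = (100 − 1)/0.3529 = 280.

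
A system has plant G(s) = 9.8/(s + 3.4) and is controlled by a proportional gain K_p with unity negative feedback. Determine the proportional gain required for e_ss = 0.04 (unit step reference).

For a type-0 loop with proportional control, e_ss = 1/(1 + K_p·G(0)).
G(0) = 2.882. Require 1/(1 + K_p·2.882) = 0.04, so 1 + 2.882·K_p = 25.
K_p = (25 − 1)/2.882 = 8.33.

K_p = 8.33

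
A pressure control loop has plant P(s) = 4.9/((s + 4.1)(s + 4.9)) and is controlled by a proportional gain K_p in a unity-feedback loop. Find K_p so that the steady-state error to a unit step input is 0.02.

Steady-state error for a unit step on this type-0 loop is 1/(1 + K_p·P(0)).
P(0) = 0.2439. Require 1/(1 + K_p·0.2439) = 0.02, so 1 + 0.2439·K_p = 50.
K_p = (50 − 1)/0.2439 = 201.

K_p = 201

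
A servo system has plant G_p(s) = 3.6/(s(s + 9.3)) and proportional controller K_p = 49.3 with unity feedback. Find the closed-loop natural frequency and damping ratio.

ω_n = 13.3 rad/s, ζ = 0.349

With unity feedback the closed-loop characteristic equation is s² + 9.3s + 49.3·3.6 = s² + 9.3s + 177.5 = 0.
Matching s² + 2ζω_n s + ω_n²: ω_n = √177.5 = 13.32 rad/s and 2ζω_n = 9.3, so ζ = 9.3/(2·13.32) = 0.349.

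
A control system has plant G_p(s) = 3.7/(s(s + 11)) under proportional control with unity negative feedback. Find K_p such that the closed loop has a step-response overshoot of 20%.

From %OS = 100·exp(−πζ/√(1−ζ²)) = 20%, ζ = −ln(0.2)/√(π²+ln²(0.2)) = 0.4559.
Characteristic equation s² + 11s + 3.7K_p = 0 gives ζ = 11/(2√(3.7K_p)).
Setting ζ = 0.4559: √(3.7K_p) = 11/(2·0.4559) = 12.06, so K_p = 145.5/3.7 = 39.3.

K_p = 39.3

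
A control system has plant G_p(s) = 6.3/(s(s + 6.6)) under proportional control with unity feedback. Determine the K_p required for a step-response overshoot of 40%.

From %OS = 100·exp(−πζ/√(1−ζ²)) = 40%, ζ = −ln(0.4)/√(π²+ln²(0.4)) = 0.28.
Characteristic equation s² + 6.6s + 6.3K_p = 0 gives ζ = 6.6/(2√(6.3K_p)).
Setting ζ = 0.28: √(6.3K_p) = 6.6/(2·0.28) = 11.79, so K_p = 138.9/6.3 = 22.

K_p = 22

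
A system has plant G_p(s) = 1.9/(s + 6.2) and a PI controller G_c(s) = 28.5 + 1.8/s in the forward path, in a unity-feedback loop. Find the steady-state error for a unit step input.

0

The open loop G_c(s)G_p(s) has a pole at the origin (type 1), so the static position error constant is infinite and e_ss = 1/(1+∞) = 0.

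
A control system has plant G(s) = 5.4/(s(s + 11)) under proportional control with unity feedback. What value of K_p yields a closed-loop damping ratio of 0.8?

Closed-loop characteristic equation: s² + 11s + K_p·5.4 = 0.
So ω_n = √(5.4K_p) and 2ζω_n = 11, giving ζ = 11/(2√(5.4K_p)).
Setting ζ = 0.8: √(5.4K_p) = 11/(2·0.8) = 6.875, so K_p = 47.27/5.4 = 8.75.

K_p = 8.75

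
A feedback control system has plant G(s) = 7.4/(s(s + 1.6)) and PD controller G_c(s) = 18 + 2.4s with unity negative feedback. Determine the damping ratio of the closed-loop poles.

ζ = 0.839

Forward path: (18 + 2.4s)·7.4/(s(s+1.6)). The closed-loop characteristic equation is s² + (1.6 + 7.4·2.4)s + 7.4·18 = 0.
That is s² + 19.36s + 133.2 = 0, so ω_n = 11.54 rad/s and ζ = 19.36/(2·11.54) = 0.8387.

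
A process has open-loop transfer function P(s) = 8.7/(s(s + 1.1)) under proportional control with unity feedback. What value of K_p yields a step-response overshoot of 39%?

From %OS = 100·exp(−πζ/√(1−ζ²)) = 39%, ζ = −ln(0.39)/√(π²+ln²(0.39)) = 0.2871.
Characteristic equation s² + 1.1s + 8.7K_p = 0 gives ζ = 1.1/(2√(8.7K_p)).
Setting ζ = 0.2871: √(8.7K_p) = 1.1/(2·0.2871) = 1.916, so K_p = 3.67/8.7 = 0.422.

K_p = 0.422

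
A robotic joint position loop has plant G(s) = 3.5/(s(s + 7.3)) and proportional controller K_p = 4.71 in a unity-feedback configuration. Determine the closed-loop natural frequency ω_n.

With unity feedback the closed-loop characteristic equation is s² + 7.3s + 4.71·3.5 = s² + 7.3s + 16.48 = 0.
So ω_n² = 16.48 ⇒ ω_n = 4.06 rad/s, and ζ = 7.3/(2ω_n) = 0.899.

ω_n = 4.06 rad/s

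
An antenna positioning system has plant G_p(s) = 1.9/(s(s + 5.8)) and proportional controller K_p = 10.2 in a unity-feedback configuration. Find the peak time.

T_p = 0.949 s

Closed-loop characteristic equation: s² + 5.8s + 19.38 = 0, so ω_n = 4.402 rad/s and ζ = 5.8/(2·4.402) = 0.6588.
Damped frequency ω_d = ω_n√(1−ζ²) = 3.312 rad/s, so peak time T_p = π/ω_d = 0.949 s.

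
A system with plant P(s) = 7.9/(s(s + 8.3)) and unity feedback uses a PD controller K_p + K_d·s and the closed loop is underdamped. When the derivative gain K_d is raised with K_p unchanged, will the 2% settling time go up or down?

Characteristic equation s² + (8.3 + 7.9K_d)s + 7.9K_p = 0: raising K_d increases ζω_n = (8.3+7.9K_d)/2 while the loop stays underdamped, so T_s ≈ 4/(ζω_n) decreases.

decrease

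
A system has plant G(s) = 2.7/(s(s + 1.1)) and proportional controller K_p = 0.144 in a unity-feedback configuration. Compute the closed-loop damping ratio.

ζ = 0.882

1 + K_p·G(s) = 0 gives s² + 1.1s + 0.3888 = 0.
So ω_n² = 0.3888 ⇒ ω_n = 0.6235 rad/s, and ζ = 1.1/(2ω_n) = 0.882.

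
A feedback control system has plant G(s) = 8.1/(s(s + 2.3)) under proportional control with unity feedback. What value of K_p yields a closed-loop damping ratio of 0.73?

Closed-loop characteristic equation: s² + 2.3s + K_p·8.1 = 0.
So ω_n = √(8.1K_p) and 2ζω_n = 2.3, giving ζ = 2.3/(2√(8.1K_p)).
Setting ζ = 0.73: √(8.1K_p) = 2.3/(2·0.73) = 1.575, so K_p = 2.482/8.1 = 0.306.

K_p = 0.306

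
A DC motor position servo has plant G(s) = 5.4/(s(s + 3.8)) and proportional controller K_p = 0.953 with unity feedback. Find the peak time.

The closed-loop denominator s² + 3.8s + 5.146 gives ω_n = √5.146 = 2.269 and ζ = 3.8/(2ω_n) = 0.8375.
Damped frequency ω_d = ω_n√(1−ζ²) = 1.239 rad/s, so peak time T_p = π/ω_d = 2.53 s.

T_p = 2.53 s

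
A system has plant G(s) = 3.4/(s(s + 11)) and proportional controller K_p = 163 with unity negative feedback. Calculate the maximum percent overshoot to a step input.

The closed-loop denominator s² + 11s + 554.2 gives ω_n = √554.2 = 23.54 and ζ = 11/(2ω_n) = 0.2336.
%OS = 100·exp(−πζ/√(1−ζ²)) = 100·exp(−π·0.2336/√0.9454) = 47%.

47%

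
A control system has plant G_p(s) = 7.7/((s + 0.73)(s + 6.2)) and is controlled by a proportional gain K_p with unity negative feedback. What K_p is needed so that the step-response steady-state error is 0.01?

The loop is type 0, so e_ss(step) = 1/(1 + K_pos) with K_pos = K_p·G_p(0).
G_p(0) = 1.701. Require 1/(1 + K_p·1.701) = 0.01, so 1 + 1.701·K_p = 100.
K_p = (100 − 1)/1.701 = 58.2.

K_p = 58.2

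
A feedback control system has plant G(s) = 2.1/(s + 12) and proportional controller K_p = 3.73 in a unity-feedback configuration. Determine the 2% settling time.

Closed-loop transfer function: T(s) = K_p·G(s)/(1 + K_p·G(s)) = 7.833/(s + 12 + 7.833) = 7.833/(s + 19.83).
Time constant τ = 1/19.83 = 0.05042 s, so the 2% settling time is about 4τ = 0.202 s.

T_s ≈ 0.202 s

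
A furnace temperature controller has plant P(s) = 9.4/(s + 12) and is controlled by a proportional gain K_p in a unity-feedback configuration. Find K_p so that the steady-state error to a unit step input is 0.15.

K_p = 7.23

Steady-state error for a unit step on this type-0 loop is 1/(1 + K_p·P(0)).
P(0) = 0.7833. Require 1/(1 + K_p·0.7833) = 0.15, so 1 + 0.7833·K_p = 6.667.
K_p = (6.667 − 1)/0.7833 = 7.23.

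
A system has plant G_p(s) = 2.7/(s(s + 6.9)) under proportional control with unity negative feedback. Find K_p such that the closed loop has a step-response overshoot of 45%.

K_p = 72.6

From %OS = 100·exp(−πζ/√(1−ζ²)) = 45%, ζ = −ln(0.45)/√(π²+ln²(0.45)) = 0.2463.
Characteristic equation s² + 6.9s + 2.7K_p = 0 gives ζ = 6.9/(2√(2.7K_p)).
Setting ζ = 0.2463: √(2.7K_p) = 6.9/(2·0.2463) = 14.01, so K_p = 196.1/2.7 = 72.6.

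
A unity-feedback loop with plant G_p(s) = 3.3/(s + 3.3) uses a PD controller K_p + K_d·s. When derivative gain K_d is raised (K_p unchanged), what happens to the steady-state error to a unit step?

At s = 0 the derivative term contributes nothing: C(0) = K_p regardless of K_d, so K_pos = K_p·G_p(0) and e_ss are unchanged.

unchanged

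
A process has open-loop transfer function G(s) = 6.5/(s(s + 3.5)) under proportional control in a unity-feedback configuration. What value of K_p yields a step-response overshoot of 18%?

K_p = 2.05

From %OS = 100·exp(−πζ/√(1−ζ²)) = 18%, ζ = −ln(0.18)/√(π²+ln²(0.18)) = 0.4791.
Characteristic equation s² + 3.5s + 6.5K_p = 0 gives ζ = 3.5/(2√(6.5K_p)).
Setting ζ = 0.4791: √(6.5K_p) = 3.5/(2·0.4791) = 3.653, so K_p = 13.34/6.5 = 2.05.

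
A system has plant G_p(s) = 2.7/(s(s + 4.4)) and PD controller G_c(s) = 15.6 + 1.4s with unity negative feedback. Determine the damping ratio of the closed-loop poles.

ζ = 0.63

Forward path: (15.6 + 1.4s)·2.7/(s(s+4.4)). The closed-loop characteristic equation is s² + (4.4 + 2.7·1.4)s + 2.7·15.6 = 0.
That is s² + 8.18s + 42.12 = 0, so ω_n = 6.49 rad/s and ζ = 8.18/(2·6.49) = 0.6302.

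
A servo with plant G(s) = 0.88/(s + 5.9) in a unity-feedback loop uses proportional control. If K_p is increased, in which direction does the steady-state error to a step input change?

The position error constant K_pos = K_p·G(0) grows with K_p, and e_ss = 1/(1+K_pos) falls.

decrease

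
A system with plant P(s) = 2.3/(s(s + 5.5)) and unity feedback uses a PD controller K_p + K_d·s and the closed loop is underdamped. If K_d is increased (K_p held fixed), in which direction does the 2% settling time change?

Characteristic equation s² + (5.5 + 2.3K_d)s + 2.3K_p = 0: raising K_d increases ζω_n = (5.5+2.3K_d)/2 while the loop stays underdamped, so T_s ≈ 4/(ζω_n) decreases.

decrease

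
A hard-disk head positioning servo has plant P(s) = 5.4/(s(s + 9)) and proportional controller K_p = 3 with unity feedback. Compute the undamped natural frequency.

The closed-loop denominator is s(s+9) + 3·5.4 = s² + 9s + 16.2.
Matching s² + 2ζω_n s + ω_n²: ω_n = √16.2 = 4.025 rad/s and 2ζω_n = 9, so ζ = 9/(2·4.025) = 1.12.

ω_n = 4.02 rad/s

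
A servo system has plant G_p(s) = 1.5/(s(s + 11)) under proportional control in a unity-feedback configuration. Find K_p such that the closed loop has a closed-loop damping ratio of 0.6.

K_p = 56

Closed-loop characteristic equation: s² + 11s + K_p·1.5 = 0.
So ω_n = √(1.5K_p) and 2ζω_n = 11, giving ζ = 11/(2√(1.5K_p)).
Setting ζ = 0.6: √(1.5K_p) = 11/(2·0.6) = 9.167, so K_p = 84.03/1.5 = 56.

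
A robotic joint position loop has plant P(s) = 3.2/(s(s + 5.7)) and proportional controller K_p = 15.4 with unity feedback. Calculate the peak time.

T_p = 0.49 s

Closed-loop characteristic equation: s² + 5.7s + 49.28 = 0, so ω_n = 7.02 rad/s and ζ = 5.7/(2·7.02) = 0.406.
Damped frequency ω_d = ω_n√(1−ζ²) = 6.415 rad/s, so peak time T_p = π/ω_d = 0.49 s.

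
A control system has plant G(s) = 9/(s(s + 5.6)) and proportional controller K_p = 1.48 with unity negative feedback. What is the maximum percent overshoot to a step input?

Closed-loop characteristic equation: s² + 5.6s + 13.32 = 0, so ω_n = 3.65 rad/s and ζ = 5.6/(2·3.65) = 0.7672.
%OS = 100·exp(−πζ/√(1−ζ²)) = 100·exp(−π·0.7672/√0.4114) = 2.33%.

2.33%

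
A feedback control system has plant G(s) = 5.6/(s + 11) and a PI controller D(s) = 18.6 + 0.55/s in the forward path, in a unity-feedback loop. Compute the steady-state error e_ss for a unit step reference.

0

The open loop D(s)G(s) has a pole at the origin (type 1), so the static position error constant is infinite and e_ss = 1/(1+∞) = 0.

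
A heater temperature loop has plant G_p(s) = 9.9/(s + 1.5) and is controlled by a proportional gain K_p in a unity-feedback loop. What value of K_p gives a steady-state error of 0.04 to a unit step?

Steady-state error for a unit step on this type-0 loop is 1/(1 + K_p·G_p(0)).
G_p(0) = 6.6. Require 1/(1 + K_p·6.6) = 0.04, so 1 + 6.6·K_p = 25.
K_p = (25 − 1)/6.6 = 3.64.

K_p = 3.64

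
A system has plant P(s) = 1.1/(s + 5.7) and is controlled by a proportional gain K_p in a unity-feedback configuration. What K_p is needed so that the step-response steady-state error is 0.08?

For a type-0 loop with proportional control, e_ss = 1/(1 + K_p·P(0)).
P(0) = 0.193. Require 1/(1 + K_p·0.193) = 0.08, so 1 + 0.193·K_p = 12.5.
K_p = (12.5 − 1)/0.193 = 59.6.

K_p = 59.6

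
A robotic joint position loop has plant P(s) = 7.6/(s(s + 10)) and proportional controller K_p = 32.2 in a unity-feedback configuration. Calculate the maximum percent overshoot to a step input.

34.7%

Closed-loop characteristic equation: s² + 10s + 244.7 = 0, so ω_n = 15.64 rad/s and ζ = 10/(2·15.64) = 0.3196.
%OS = 100·exp(−πζ/√(1−ζ²)) = 100·exp(−π·0.3196/√0.8978) = 34.7%.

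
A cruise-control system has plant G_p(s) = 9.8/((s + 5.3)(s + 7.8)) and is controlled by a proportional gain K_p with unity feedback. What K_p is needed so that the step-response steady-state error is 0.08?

K_p = 48.5

Steady-state error for a unit step on this type-0 loop is 1/(1 + K_p·G_p(0)).
G_p(0) = 0.2371. Require 1/(1 + K_p·0.2371) = 0.08, so 1 + 0.2371·K_p = 12.5.
K_p = (12.5 − 1)/0.2371 = 48.5.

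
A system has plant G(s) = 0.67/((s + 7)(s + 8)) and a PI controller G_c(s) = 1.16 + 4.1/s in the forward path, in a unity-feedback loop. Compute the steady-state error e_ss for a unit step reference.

The open loop G_c(s)G(s) has a pole at the origin (type 1), so the static position error constant is infinite and e_ss = 1/(1+∞) = 0.

0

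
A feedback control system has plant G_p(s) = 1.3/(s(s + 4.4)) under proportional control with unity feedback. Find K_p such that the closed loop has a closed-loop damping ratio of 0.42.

Closed-loop characteristic equation: s² + 4.4s + K_p·1.3 = 0.
So ω_n = √(1.3K_p) and 2ζω_n = 4.4, giving ζ = 4.4/(2√(1.3K_p)).
Setting ζ = 0.42: √(1.3K_p) = 4.4/(2·0.42) = 5.238, so K_p = 27.44/1.3 = 21.1.

K_p = 21.1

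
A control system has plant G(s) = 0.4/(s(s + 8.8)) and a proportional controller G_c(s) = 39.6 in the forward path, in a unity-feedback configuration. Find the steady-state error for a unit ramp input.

0.556

The loop has one pole at the origin (type 1). Velocity error constant K_v = lim_{s→0} s·G_c(s)G(s) = 39.6·0.4/8.8 = 1.8.
Steady-state error to a unit ramp: e_ss = 1/K_v = 0.556.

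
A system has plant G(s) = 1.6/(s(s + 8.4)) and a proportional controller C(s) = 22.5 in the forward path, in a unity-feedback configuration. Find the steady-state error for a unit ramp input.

The loop has one pole at the origin (type 1). Velocity error constant K_v = lim_{s→0} s·C(s)G(s) = 22.5·1.6/8.4 = 4.286.
Steady-state error to a unit ramp: e_ss = 1/K_v = 0.233.

0.233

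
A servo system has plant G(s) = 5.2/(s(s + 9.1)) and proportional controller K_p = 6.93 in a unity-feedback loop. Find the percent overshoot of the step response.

2.6%

Closed-loop characteristic equation: s² + 9.1s + 36.04 = 0, so ω_n = 6.003 rad/s and ζ = 9.1/(2·6.003) = 0.758.
%OS = 100·exp(−πζ/√(1−ζ²)) = 100·exp(−π·0.758/√0.4255) = 2.6%.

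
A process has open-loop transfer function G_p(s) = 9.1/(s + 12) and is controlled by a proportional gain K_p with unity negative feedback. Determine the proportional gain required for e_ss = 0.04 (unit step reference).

K_p = 31.6

For a type-0 loop with proportional control, e_ss = 1/(1 + K_p·G_p(0)).
G_p(0) = 0.7583. Require 1/(1 + K_p·0.7583) = 0.04, so 1 + 0.7583·K_p = 25.
K_p = (25 − 1)/0.7583 = 31.6.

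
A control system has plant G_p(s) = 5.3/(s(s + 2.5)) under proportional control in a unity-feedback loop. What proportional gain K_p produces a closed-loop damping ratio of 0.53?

Closed-loop characteristic equation: s² + 2.5s + K_p·5.3 = 0.
So ω_n = √(5.3K_p) and 2ζω_n = 2.5, giving ζ = 2.5/(2√(5.3K_p)).
Setting ζ = 0.53: √(5.3K_p) = 2.5/(2·0.53) = 2.358, so K_p = 5.562/5.3 = 1.05.

K_p = 1.05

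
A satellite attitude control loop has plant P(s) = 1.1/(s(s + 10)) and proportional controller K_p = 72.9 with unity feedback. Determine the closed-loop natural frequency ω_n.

ω_n = 8.95 rad/s

1 + K_p·P(s) = 0 gives s² + 10s + 80.19 = 0.
Matching s² + 2ζω_n s + ω_n²: ω_n = √80.19 = 8.955 rad/s and 2ζω_n = 10, so ζ = 10/(2·8.955) = 0.558.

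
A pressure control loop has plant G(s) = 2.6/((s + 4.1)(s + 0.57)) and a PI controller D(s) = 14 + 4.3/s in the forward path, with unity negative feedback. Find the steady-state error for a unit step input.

The open loop D(s)G(s) has a pole at the origin (type 1), so the static position error constant is infinite and e_ss = 1/(1+∞) = 0.

0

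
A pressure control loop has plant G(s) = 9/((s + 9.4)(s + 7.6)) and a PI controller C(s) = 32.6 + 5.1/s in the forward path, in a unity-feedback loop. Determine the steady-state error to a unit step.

The open loop C(s)G(s) has a pole at the origin (type 1), so the static position error constant is infinite and e_ss = 1/(1+∞) = 0.

0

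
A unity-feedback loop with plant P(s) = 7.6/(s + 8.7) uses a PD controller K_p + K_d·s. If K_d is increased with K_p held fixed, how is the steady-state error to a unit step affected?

K_d affects only the transient (the s-coefficient); the DC loop gain, and hence e_ss, depends only on K_p.

unchanged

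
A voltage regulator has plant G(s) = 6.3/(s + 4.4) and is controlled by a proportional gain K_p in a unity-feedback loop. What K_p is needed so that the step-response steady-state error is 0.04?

For a type-0 loop with proportional control, e_ss = 1/(1 + K_p·G(0)).
G(0) = 1.432. Require 1/(1 + K_p·1.432) = 0.04, so 1 + 1.432·K_p = 25.
K_p = (25 − 1)/1.432 = 16.8.

K_p = 16.8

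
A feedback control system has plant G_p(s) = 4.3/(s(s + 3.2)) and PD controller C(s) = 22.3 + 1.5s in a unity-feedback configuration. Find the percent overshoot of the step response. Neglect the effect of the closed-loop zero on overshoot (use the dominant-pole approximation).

Forward path: (22.3 + 1.5s)·4.3/(s(s+3.2)). The closed-loop characteristic equation is s² + (3.2 + 4.3·1.5)s + 4.3·22.3 = 0.
That is s² + 9.65s + 95.89 = 0, so ω_n = 9.792 rad/s and ζ = 9.65/(2·9.792) = 0.4927.
%OS = 100·exp(−πζ/√(1−ζ²)) = 16.9%.

16.9%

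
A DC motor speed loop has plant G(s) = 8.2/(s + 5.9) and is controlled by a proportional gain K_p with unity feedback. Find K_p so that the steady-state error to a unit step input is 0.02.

K_p = 35.3

The loop is type 0, so e_ss(step) = 1/(1 + K_pos) with K_pos = K_p·G(0).
G(0) = 1.39. Require 1/(1 + K_p·1.39) = 0.02, so 1 + 1.39·K_p = 50.
K_p = (50 − 1)/1.39 = 35.3.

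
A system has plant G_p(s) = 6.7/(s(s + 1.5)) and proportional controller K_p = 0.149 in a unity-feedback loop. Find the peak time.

From 1 + K_pG_p(s) = 0: s² + 1.5s + 0.9983 = 0 ⇒ ω_n = 0.9991, ζ = 0.7506.
Damped frequency ω_d = ω_n√(1−ζ²) = 0.6602 rad/s, so peak time T_p = π/ω_d = 4.76 s.

T_p = 4.76 s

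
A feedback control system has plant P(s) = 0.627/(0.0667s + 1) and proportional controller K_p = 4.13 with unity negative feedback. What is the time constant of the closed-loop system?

Closed loop: T(s) = K_p·P/(1+K_p·P) = 2.59/(0.0667s + 1 + 2.59), with pole at s = −(1 + 2.59)/0.0667 = −53.82.
Closed-loop time constant τ = 1/53.82 = 0.0186 s.

τ = 0.0186 s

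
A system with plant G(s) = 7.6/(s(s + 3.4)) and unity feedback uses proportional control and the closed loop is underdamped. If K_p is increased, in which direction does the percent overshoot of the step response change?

ζ = 3.4/(2√(7.6K_p)) decreases as K_p grows; lower damping means more overshoot.

increase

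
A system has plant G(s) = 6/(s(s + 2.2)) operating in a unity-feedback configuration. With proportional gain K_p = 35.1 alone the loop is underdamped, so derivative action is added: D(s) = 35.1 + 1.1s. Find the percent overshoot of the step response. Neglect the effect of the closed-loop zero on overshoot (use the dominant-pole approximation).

Forward path: (35.1 + 1.1s)·6/(s(s+2.2)). The closed-loop characteristic equation is s² + (2.2 + 6·1.1)s + 6·35.1 = 0.
That is s² + 8.8s + 210.6 = 0, so ω_n = 14.51 rad/s and ζ = 8.8/(2·14.51) = 0.3032.
%OS = 100·exp(−πζ/√(1−ζ²)) = 36.8%.

36.8%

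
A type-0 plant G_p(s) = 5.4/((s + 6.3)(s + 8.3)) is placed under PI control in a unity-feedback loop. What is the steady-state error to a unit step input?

0

The PI controller's integrator makes the forward path type 1, so e_ss to a step is zero.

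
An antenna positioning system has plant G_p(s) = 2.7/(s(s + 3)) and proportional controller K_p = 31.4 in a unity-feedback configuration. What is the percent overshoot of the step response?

59.5%

From 1 + K_pG_p(s) = 0: s² + 3s + 84.78 = 0 ⇒ ω_n = 9.208, ζ = 0.1629.
%OS = 100·exp(−πζ/√(1−ζ²)) = 100·exp(−π·0.1629/√0.9735) = 59.5%.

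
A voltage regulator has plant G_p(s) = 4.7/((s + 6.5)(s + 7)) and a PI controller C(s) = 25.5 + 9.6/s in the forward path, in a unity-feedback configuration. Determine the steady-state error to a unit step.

0

The open loop C(s)G_p(s) has a pole at the origin (type 1), so the static position error constant is infinite and e_ss = 1/(1+∞) = 0.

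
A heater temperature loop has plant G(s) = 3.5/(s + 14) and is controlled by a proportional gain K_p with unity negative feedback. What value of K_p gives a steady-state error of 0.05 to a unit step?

K_p = 76

The loop is type 0, so e_ss(step) = 1/(1 + K_pos) with K_pos = K_p·G(0).
G(0) = 0.25. Require 1/(1 + K_p·0.25) = 0.05, so 1 + 0.25·K_p = 20.
K_p = (20 − 1)/0.25 = 76.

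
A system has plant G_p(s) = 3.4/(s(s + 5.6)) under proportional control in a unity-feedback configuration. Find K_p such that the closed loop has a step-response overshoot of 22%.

From %OS = 100·exp(−πζ/√(1−ζ²)) = 22%, ζ = −ln(0.22)/√(π²+ln²(0.22)) = 0.4342.
Characteristic equation s² + 5.6s + 3.4K_p = 0 gives ζ = 5.6/(2√(3.4K_p)).
Setting ζ = 0.4342: √(3.4K_p) = 5.6/(2·0.4342) = 6.449, so K_p = 41.59/3.4 = 12.2.

K_p = 12.2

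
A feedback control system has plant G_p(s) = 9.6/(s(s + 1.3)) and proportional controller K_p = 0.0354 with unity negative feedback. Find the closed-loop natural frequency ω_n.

1 + K_p·G_p(s) = 0 gives s² + 1.3s + 0.3398 = 0.
So ω_n² = 0.3398 ⇒ ω_n = 0.583 rad/s, and ζ = 1.3/(2ω_n) = 1.12.

ω_n = 0.583 rad/s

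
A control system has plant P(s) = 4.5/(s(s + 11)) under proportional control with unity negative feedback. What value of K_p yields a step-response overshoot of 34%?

K_p = 63.7

From %OS = 100·exp(−πζ/√(1−ζ²)) = 34%, ζ = −ln(0.34)/√(π²+ln²(0.34)) = 0.3248.
Characteristic equation s² + 11s + 4.5K_p = 0 gives ζ = 11/(2√(4.5K_p)).
Setting ζ = 0.3248: √(4.5K_p) = 11/(2·0.3248) = 16.93, so K_p = 286.8/4.5 = 63.7.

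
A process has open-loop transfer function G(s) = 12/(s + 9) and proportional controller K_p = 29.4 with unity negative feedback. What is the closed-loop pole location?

Closed-loop transfer function: T(s) = K_p·G(s)/(1 + K_p·G(s)) = 352.8/(s + 9 + 352.8) = 352.8/(s + 361.8).
The closed-loop pole is at s = −361.8.

s = -361.8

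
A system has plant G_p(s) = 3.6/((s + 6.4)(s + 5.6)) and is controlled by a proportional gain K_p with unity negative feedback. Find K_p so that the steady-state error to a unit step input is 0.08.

Steady-state error for a unit step on this type-0 loop is 1/(1 + K_p·G_p(0)).
G_p(0) = 0.1004. Require 1/(1 + K_p·0.1004) = 0.08, so 1 + 0.1004·K_p = 12.5.
K_p = (12.5 − 1)/0.1004 = 114.

K_p = 114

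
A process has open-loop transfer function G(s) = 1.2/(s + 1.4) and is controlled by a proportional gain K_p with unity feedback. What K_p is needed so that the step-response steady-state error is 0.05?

K_p = 22.2

The loop is type 0, so e_ss(step) = 1/(1 + K_pos) with K_pos = K_p·G(0).
G(0) = 0.8571. Require 1/(1 + K_p·0.8571) = 0.05, so 1 + 0.8571·K_p = 20.
K_p = (20 − 1)/0.8571 = 22.2.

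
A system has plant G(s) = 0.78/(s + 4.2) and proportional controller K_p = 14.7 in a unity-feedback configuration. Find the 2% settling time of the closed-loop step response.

Closed-loop transfer function: T(s) = K_p·G(s)/(1 + K_p·G(s)) = 11.47/(s + 4.2 + 11.47) = 11.47/(s + 15.67).
Time constant τ = 1/15.67 = 0.06383 s, so the 2% settling time is about 4τ = 0.255 s.

T_s ≈ 0.255 s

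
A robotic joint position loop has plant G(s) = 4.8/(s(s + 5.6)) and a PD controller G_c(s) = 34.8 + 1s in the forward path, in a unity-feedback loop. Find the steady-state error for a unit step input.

The open loop G_c(s)G(s) has a pole at the origin (type 1), so the static position error constant is infinite and e_ss = 1/(1+∞) = 0.

0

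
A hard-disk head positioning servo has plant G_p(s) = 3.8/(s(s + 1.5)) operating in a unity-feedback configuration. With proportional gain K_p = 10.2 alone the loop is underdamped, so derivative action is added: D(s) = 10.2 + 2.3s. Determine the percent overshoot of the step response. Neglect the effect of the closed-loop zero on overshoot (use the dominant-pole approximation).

1.07%

Forward path: (10.2 + 2.3s)·3.8/(s(s+1.5)). The closed-loop characteristic equation is s² + (1.5 + 3.8·2.3)s + 3.8·10.2 = 0.
That is s² + 10.24s + 38.76 = 0, so ω_n = 6.226 rad/s and ζ = 10.24/(2·6.226) = 0.8224.
%OS = 100·exp(−πζ/√(1−ζ²)) = 1.07%.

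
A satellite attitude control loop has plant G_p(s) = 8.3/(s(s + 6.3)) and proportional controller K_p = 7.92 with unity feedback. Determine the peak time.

T_p = 0.421 s

Closed-loop characteristic equation: s² + 6.3s + 65.74 = 0, so ω_n = 8.108 rad/s and ζ = 6.3/(2·8.108) = 0.3885.
Damped frequency ω_d = ω_n√(1−ζ²) = 7.471 rad/s, so peak time T_p = π/ω_d = 0.421 s.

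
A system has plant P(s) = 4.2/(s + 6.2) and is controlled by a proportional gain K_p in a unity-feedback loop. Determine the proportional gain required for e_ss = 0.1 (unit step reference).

K_p = 13.3

Steady-state error for a unit step on this type-0 loop is 1/(1 + K_p·P(0)).
P(0) = 0.6774. Require 1/(1 + K_p·0.6774) = 0.1, so 1 + 0.6774·K_p = 10.
K_p = (10 − 1)/0.6774 = 13.3.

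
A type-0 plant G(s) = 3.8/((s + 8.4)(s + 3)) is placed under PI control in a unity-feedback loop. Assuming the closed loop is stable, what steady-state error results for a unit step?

The PI controller's integrator makes the forward path type 1, so e_ss to a step is zero.

0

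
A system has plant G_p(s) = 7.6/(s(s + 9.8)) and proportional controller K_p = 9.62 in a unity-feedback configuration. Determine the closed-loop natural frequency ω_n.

ω_n = 8.55 rad/s

With unity feedback the closed-loop characteristic equation is s² + 9.8s + 9.62·7.6 = s² + 9.8s + 73.11 = 0.
Matching s² + 2ζω_n s + ω_n²: ω_n = √73.11 = 8.551 rad/s and 2ζω_n = 9.8, so ζ = 9.8/(2·8.551) = 0.573.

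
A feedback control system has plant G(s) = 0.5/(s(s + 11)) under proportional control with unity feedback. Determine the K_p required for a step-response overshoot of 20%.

From %OS = 100·exp(−πζ/√(1−ζ²)) = 20%, ζ = −ln(0.2)/√(π²+ln²(0.2)) = 0.4559.
Characteristic equation s² + 11s + 0.5K_p = 0 gives ζ = 11/(2√(0.5K_p)).
Setting ζ = 0.4559: √(0.5K_p) = 11/(2·0.4559) = 12.06, so K_p = 145.5/0.5 = 291.

K_p = 291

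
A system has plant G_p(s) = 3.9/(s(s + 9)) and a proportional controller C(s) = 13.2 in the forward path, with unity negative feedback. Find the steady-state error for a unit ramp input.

The loop has one pole at the origin (type 1). Velocity error constant K_v = lim_{s→0} s·C(s)G_p(s) = 13.2·3.9/9 = 5.72.
Steady-state error to a unit ramp: e_ss = 1/K_v = 0.175.

0.175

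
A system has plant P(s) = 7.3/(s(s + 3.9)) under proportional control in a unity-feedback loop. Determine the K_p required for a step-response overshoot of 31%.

From %OS = 100·exp(−πζ/√(1−ζ²)) = 31%, ζ = −ln(0.31)/√(π²+ln²(0.31)) = 0.3493.
Characteristic equation s² + 3.9s + 7.3K_p = 0 gives ζ = 3.9/(2√(7.3K_p)).
Setting ζ = 0.3493: √(7.3K_p) = 3.9/(2·0.3493) = 5.582, so K_p = 31.16/7.3 = 4.27.

K_p = 4.27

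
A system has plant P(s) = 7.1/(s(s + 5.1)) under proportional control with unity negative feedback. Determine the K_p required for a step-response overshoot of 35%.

From %OS = 100·exp(−πζ/√(1−ζ²)) = 35%, ζ = −ln(0.35)/√(π²+ln²(0.35)) = 0.3169.
Characteristic equation s² + 5.1s + 7.1K_p = 0 gives ζ = 5.1/(2√(7.1K_p)).
Setting ζ = 0.3169: √(7.1K_p) = 5.1/(2·0.3169) = 8.046, so K_p = 64.73/7.1 = 9.12.

K_p = 9.12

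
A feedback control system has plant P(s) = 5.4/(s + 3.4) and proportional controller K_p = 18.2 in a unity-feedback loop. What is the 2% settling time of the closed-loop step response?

Closed-loop transfer function: T(s) = K_p·P(s)/(1 + K_p·P(s)) = 98.28/(s + 3.4 + 98.28) = 98.28/(s + 101.7).
Time constant τ = 1/101.7 = 0.009835 s, so the 2% settling time is about 4τ = 0.0393 s.

T_s ≈ 0.0393 s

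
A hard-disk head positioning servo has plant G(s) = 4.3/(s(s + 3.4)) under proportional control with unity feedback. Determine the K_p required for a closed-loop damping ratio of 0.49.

Closed-loop characteristic equation: s² + 3.4s + K_p·4.3 = 0.
So ω_n = √(4.3K_p) and 2ζω_n = 3.4, giving ζ = 3.4/(2√(4.3K_p)).
Setting ζ = 0.49: √(4.3K_p) = 3.4/(2·0.49) = 3.469, so K_p = 12.04/4.3 = 2.8.

K_p = 2.8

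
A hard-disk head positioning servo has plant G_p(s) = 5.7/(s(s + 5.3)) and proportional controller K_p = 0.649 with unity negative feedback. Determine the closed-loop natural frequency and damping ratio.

1 + K_p·G_p(s) = 0 gives s² + 5.3s + 3.699 = 0.
Matching s² + 2ζω_n s + ω_n²: ω_n = √3.699 = 1.923 rad/s and 2ζω_n = 5.3, so ζ = 5.3/(2·1.923) = 1.38.

ω_n = 1.92 rad/s, ζ = 1.38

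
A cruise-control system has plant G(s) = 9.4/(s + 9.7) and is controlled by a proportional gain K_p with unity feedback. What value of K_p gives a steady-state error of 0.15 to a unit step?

For a type-0 loop with proportional control, e_ss = 1/(1 + K_p·G(0)).
G(0) = 0.9691. Require 1/(1 + K_p·0.9691) = 0.15, so 1 + 0.9691·K_p = 6.667.
K_p = (6.667 − 1)/0.9691 = 5.85.

K_p = 5.85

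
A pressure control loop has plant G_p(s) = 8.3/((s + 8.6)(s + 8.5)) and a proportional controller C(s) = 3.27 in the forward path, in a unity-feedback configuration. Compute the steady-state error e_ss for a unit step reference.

The loop is type 0. Static position error constant K_pos = C(0)·G_p(0) = 3.27·0.1135 = 0.3713.
Steady-state error to a unit step: e_ss = 1/(1+K_pos) = 1/1.371 = 0.729.

0.729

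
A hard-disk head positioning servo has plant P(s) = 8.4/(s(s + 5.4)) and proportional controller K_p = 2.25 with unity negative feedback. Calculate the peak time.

T_p = 0.922 s

Closed-loop characteristic equation: s² + 5.4s + 18.9 = 0, so ω_n = 4.347 rad/s and ζ = 5.4/(2·4.347) = 0.6211.
Damped frequency ω_d = ω_n√(1−ζ²) = 3.407 rad/s, so peak time T_p = π/ω_d = 0.922 s.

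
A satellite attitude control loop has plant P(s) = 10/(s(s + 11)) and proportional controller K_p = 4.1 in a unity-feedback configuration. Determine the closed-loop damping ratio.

ζ = 0.859

With unity feedback the closed-loop characteristic equation is s² + 11s + 4.1·10 = s² + 11s + 41 = 0.
Matching s² + 2ζω_n s + ω_n²: ω_n = √41 = 6.403 rad/s and 2ζω_n = 11, so ζ = 11/(2·6.403) = 0.859.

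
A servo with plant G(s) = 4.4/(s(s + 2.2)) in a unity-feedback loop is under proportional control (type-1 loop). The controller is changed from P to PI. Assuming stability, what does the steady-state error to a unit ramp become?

The integrator raises the loop to type 2, so K_v → ∞ and e_ss to a ramp is zero.

0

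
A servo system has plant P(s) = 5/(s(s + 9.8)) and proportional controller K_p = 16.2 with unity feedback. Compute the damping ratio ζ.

ζ = 0.544

1 + K_p·P(s) = 0 gives s² + 9.8s + 81 = 0.
So ω_n² = 81 ⇒ ω_n = 9 rad/s, and ζ = 9.8/(2ω_n) = 0.544.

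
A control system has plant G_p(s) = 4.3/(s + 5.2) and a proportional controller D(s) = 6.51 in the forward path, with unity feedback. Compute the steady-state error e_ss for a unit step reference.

The loop is type 0. Static position error constant K_pos = D(0)·G_p(0) = 6.51·0.8269 = 5.383.
Steady-state error to a unit step: e_ss = 1/(1+K_pos) = 1/6.383 = 0.157.

0.157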